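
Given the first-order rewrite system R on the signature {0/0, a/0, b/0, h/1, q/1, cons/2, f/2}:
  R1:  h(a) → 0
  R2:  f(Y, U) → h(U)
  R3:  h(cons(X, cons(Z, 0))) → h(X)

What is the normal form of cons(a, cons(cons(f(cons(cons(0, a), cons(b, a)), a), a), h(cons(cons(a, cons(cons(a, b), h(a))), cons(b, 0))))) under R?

cons(a, cons(cons(0, a), 0))

1. cons(a, cons(cons(f(cons(cons(0, a), cons(b, a)), a), a), h(cons(cons(a, cons(cons(a, b), h(a))), cons(b, 0)))))  →  cons(a, cons(cons(h(a), a), h(cons(cons(a, cons(cons(a, b), h(a))), cons(b, 0)))))   [R2 at 2.1.1]
2. cons(a, cons(cons(h(a), a), h(cons(cons(a, cons(cons(a, b), h(a))), cons(b, 0)))))  →  cons(a, cons(cons(0, a), h(cons(cons(a, cons(cons(a, b), h(a))), cons(b, 0)))))   [R1 at 2.1.1]
3. cons(a, cons(cons(0, a), h(cons(cons(a, cons(cons(a, b), h(a))), cons(b, 0)))))  →  cons(a, cons(cons(0, a), h(cons(a, cons(cons(a, b), h(a))))))   [R3 at 2.2]
4. cons(a, cons(cons(0, a), h(cons(a, cons(cons(a, b), h(a))))))  →  cons(a, cons(cons(0, a), h(cons(a, cons(cons(a, b), 0)))))   [R1 at 2.2.1.2.2]
5. cons(a, cons(cons(0, a), h(cons(a, cons(cons(a, b), 0)))))  →  cons(a, cons(cons(0, a), h(a)))   [R3 at 2.2]
6. cons(a, cons(cons(0, a), h(a)))  →  cons(a, cons(cons(0, a), 0))   [R1 at 2.2]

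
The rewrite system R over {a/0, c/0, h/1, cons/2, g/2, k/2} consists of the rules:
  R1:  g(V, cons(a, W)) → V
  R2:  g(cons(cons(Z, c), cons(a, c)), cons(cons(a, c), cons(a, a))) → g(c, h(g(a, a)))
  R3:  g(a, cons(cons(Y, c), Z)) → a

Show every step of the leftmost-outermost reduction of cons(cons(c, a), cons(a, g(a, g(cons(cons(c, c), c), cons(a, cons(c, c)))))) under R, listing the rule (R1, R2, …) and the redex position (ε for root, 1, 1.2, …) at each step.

1. cons(cons(c, a), cons(a, g(a, g(cons(cons(c, c), c), cons(a, cons(c, c))))))  →  cons(cons(c, a), cons(a, g(a, cons(cons(c, c), c))))   [R1 at 2.2.2]
2. cons(cons(c, a), cons(a, g(a, cons(cons(c, c), c))))  →  cons(cons(c, a), cons(a, a))   [R3 at 2.2]

cons(cons(c, a), cons(a, a))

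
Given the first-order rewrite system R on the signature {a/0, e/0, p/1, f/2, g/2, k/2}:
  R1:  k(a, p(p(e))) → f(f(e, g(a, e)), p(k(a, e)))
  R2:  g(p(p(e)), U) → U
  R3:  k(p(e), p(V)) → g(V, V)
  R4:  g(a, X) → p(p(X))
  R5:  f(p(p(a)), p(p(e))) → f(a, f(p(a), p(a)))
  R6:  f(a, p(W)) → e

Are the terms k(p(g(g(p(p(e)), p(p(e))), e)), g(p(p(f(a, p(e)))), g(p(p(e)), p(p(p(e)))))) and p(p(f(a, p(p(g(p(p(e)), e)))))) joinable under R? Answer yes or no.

yes — NF(t₁) = p(p(e)), NF(t₂) = p(p(e))

Reduce t₁ = k(p(g(g(p(p(e)), p(p(e))), e)), g(p(p(f(a, p(e)))), g(p(p(e)), p(p(p(e)))))):
1. k(p(g(g(p(p(e)), p(p(e))), e)), g(p(p(f(a, p(e)))), g(p(p(e)), p(p(p(e))))))  →  k(p(g(p(p(e)), e)), g(p(p(f(a, p(e)))), g(p(p(e)), p(p(p(e))))))   [R2 at 1.1.1]
2. k(p(g(p(p(e)), e)), g(p(p(f(a, p(e)))), g(p(p(e)), p(p(p(e))))))  →  k(p(e), g(p(p(f(a, p(e)))), g(p(p(e)), p(p(p(e))))))   [R2 at 1.1]
3. k(p(e), g(p(p(f(a, p(e)))), g(p(p(e)), p(p(p(e))))))  →  k(p(e), g(p(p(e)), g(p(p(e)), p(p(p(e))))))   [R6 at 2.1.1.1]
4. k(p(e), g(p(p(e)), g(p(p(e)), p(p(p(e))))))  →  k(p(e), g(p(p(e)), p(p(p(e)))))   [R2 at 2]
5. k(p(e), g(p(p(e)), p(p(p(e)))))  →  k(p(e), p(p(p(e))))   [R2 at 2]
6. k(p(e), p(p(p(e))))  →  g(p(p(e)), p(p(e)))   [R3 at ε]
7. g(p(p(e)), p(p(e)))  →  p(p(e))   [R2 at ε]

Reduce t₂ = p(p(f(a, p(p(g(p(p(e)), e)))))):
1. p(p(f(a, p(p(g(p(p(e)), e))))))  →  p(p(e))   [R6 at 1.1]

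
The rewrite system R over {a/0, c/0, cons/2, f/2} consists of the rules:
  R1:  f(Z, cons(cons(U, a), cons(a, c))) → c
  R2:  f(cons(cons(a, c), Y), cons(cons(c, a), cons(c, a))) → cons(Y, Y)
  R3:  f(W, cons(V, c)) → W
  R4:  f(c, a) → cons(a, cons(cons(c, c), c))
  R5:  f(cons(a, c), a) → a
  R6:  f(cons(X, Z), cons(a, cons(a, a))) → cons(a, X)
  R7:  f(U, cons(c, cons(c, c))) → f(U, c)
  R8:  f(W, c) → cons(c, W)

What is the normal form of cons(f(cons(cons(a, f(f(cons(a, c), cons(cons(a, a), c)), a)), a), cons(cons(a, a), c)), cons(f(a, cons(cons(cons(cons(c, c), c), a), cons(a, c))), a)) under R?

cons(cons(cons(a, a), a), cons(c, a))

1. cons(f(cons(cons(a, f(f(cons(a, c), cons(cons(a, a), c)), a)), a), cons(cons(a, a), c)), cons(f(a, cons(cons(cons(cons(c, c), c), a), cons(a, c))), a))  →  cons(cons(cons(a, f(f(cons(a, c), cons(cons(a, a), c)), a)), a), cons(f(a, cons(cons(cons(cons(c, c), c), a), cons(a, c))), a))   [R3 at 1]
2. cons(cons(cons(a, f(f(cons(a, c), cons(cons(a, a), c)), a)), a), cons(f(a, cons(cons(cons(cons(c, c), c), a), cons(a, c))), a))  →  cons(cons(cons(a, f(cons(a, c), a)), a), cons(f(a, cons(cons(cons(cons(c, c), c), a), cons(a, c))), a))   [R3 at 1.1.2.1]
3. cons(cons(cons(a, f(cons(a, c), a)), a), cons(f(a, cons(cons(cons(cons(c, c), c), a), cons(a, c))), a))  →  cons(cons(cons(a, a), a), cons(f(a, cons(cons(cons(cons(c, c), c), a), cons(a, c))), a))   [R5 at 1.1.2]
4. cons(cons(cons(a, a), a), cons(f(a, cons(cons(cons(cons(c, c), c), a), cons(a, c))), a))  →  cons(cons(cons(a, a), a), cons(c, a))   [R1 at 2.1]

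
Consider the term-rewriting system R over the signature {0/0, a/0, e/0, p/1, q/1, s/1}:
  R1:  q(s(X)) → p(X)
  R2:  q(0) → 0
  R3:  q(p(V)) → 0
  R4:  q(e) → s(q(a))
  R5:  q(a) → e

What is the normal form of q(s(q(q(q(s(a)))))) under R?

1. q(s(q(q(q(s(a))))))  →  p(q(q(q(s(a)))))   [R1 at ε]
2. p(q(q(q(s(a)))))  →  p(q(q(p(a))))   [R1 at 1.1.1]
3. p(q(q(p(a))))  →  p(q(0))   [R3 at 1.1]
4. p(q(0))  →  p(0)   [R2 at 1]

p(0)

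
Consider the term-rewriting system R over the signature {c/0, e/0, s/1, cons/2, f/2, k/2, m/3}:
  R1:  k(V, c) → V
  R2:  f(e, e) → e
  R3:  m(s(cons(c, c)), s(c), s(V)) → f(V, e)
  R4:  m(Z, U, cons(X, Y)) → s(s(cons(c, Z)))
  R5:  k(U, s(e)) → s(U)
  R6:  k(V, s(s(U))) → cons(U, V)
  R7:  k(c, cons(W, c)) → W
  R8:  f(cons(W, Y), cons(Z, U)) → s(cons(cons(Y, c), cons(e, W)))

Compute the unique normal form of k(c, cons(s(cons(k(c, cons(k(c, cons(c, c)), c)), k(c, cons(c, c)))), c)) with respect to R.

1. k(c, cons(s(cons(k(c, cons(k(c, cons(c, c)), c)), k(c, cons(c, c)))), c))  →  s(cons(k(c, cons(k(c, cons(c, c)), c)), k(c, cons(c, c))))   [R7 at ε]
2. s(cons(k(c, cons(k(c, cons(c, c)), c)), k(c, cons(c, c))))  →  s(cons(k(c, cons(c, c)), k(c, cons(c, c))))   [R7 at 1.1]
3. s(cons(k(c, cons(c, c)), k(c, cons(c, c))))  →  s(cons(c, k(c, cons(c, c))))   [R7 at 1.1]
4. s(cons(c, k(c, cons(c, c))))  →  s(cons(c, c))   [R7 at 1.2]

s(cons(c, c))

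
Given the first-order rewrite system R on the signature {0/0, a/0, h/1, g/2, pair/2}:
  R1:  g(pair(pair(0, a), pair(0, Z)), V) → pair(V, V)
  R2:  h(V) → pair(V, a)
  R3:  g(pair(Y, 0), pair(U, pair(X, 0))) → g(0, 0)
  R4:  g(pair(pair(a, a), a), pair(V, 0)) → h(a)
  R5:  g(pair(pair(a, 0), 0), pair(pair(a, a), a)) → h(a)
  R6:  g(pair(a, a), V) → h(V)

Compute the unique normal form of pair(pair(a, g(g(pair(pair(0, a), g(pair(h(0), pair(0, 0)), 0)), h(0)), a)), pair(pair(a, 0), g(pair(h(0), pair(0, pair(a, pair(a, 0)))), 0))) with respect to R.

pair(pair(a, pair(a, a)), pair(pair(a, 0), pair(0, 0)))

1. pair(pair(a, g(g(pair(pair(0, a), g(pair(h(0), pair(0, 0)), 0)), h(0)), a)), pair(pair(a, 0), g(pair(h(0), pair(0, pair(a, pair(a, 0)))), 0)))  →  pair(pair(a, g(g(pair(pair(0, a), g(pair(pair(0, a), pair(0, 0)), 0)), h(0)), a)), pair(pair(a, 0), g(pair(h(0), pair(0, pair(a, pair(a, 0)))), 0)))   [R2 at 1.2.1.1.2.1.1]
2. pair(pair(a, g(g(pair(pair(0, a), g(pair(pair(0, a), pair(0, 0)), 0)), h(0)), a)), pair(pair(a, 0), g(pair(h(0), pair(0, pair(a, pair(a, 0)))), 0)))  →  pair(pair(a, g(g(pair(pair(0, a), pair(0, 0)), h(0)), a)), pair(pair(a, 0), g(pair(h(0), pair(0, pair(a, pair(a, 0)))), 0)))   [R1 at 1.2.1.1.2]
3. pair(pair(a, g(g(pair(pair(0, a), pair(0, 0)), h(0)), a)), pair(pair(a, 0), g(pair(h(0), pair(0, pair(a, pair(a, 0)))), 0)))  →  pair(pair(a, g(pair(h(0), h(0)), a)), pair(pair(a, 0), g(pair(h(0), pair(0, pair(a, pair(a, 0)))), 0)))   [R1 at 1.2.1]
4. pair(pair(a, g(pair(h(0), h(0)), a)), pair(pair(a, 0), g(pair(h(0), pair(0, pair(a, pair(a, 0)))), 0)))  →  pair(pair(a, g(pair(pair(0, a), h(0)), a)), pair(pair(a, 0), g(pair(h(0), pair(0, pair(a, pair(a, 0)))), 0)))   [R2 at 1.2.1.1]
5. pair(pair(a, g(pair(pair(0, a), h(0)), a)), pair(pair(a, 0), g(pair(h(0), pair(0, pair(a, pair(a, 0)))), 0)))  →  pair(pair(a, g(pair(pair(0, a), pair(0, a)), a)), pair(pair(a, 0), g(pair(h(0), pair(0, pair(a, pair(a, 0)))), 0)))   [R2 at 1.2.1.2]
6. pair(pair(a, g(pair(pair(0, a), pair(0, a)), a)), pair(pair(a, 0), g(pair(h(0), pair(0, pair(a, pair(a, 0)))), 0)))  →  pair(pair(a, pair(a, a)), pair(pair(a, 0), g(pair(h(0), pair(0, pair(a, pair(a, 0)))), 0)))   [R1 at 1.2]
7. pair(pair(a, pair(a, a)), pair(pair(a, 0), g(pair(h(0), pair(0, pair(a, pair(a, 0)))), 0)))  →  pair(pair(a, pair(a, a)), pair(pair(a, 0), g(pair(pair(0, a), pair(0, pair(a, pair(a, 0)))), 0)))   [R2 at 2.2.1.1]
8. pair(pair(a, pair(a, a)), pair(pair(a, 0), g(pair(pair(0, a), pair(0, pair(a, pair(a, 0)))), 0)))  →  pair(pair(a, pair(a, a)), pair(pair(a, 0), pair(0, 0)))   [R1 at 2.2]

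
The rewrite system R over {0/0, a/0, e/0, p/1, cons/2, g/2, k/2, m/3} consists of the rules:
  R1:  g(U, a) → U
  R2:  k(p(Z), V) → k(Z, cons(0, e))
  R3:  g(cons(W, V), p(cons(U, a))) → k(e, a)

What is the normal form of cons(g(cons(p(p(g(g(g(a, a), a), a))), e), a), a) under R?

cons(cons(p(p(a)), e), a)

1. cons(g(cons(p(p(g(g(g(a, a), a), a))), e), a), a)  →  cons(cons(p(p(g(g(g(a, a), a), a))), e), a)   [R1 at 1]
2. cons(cons(p(p(g(g(g(a, a), a), a))), e), a)  →  cons(cons(p(p(g(g(a, a), a))), e), a)   [R1 at 1.1.1.1]
3. cons(cons(p(p(g(g(a, a), a))), e), a)  →  cons(cons(p(p(g(a, a))), e), a)   [R1 at 1.1.1.1]
4. cons(cons(p(p(g(a, a))), e), a)  →  cons(cons(p(p(a)), e), a)   [R1 at 1.1.1.1]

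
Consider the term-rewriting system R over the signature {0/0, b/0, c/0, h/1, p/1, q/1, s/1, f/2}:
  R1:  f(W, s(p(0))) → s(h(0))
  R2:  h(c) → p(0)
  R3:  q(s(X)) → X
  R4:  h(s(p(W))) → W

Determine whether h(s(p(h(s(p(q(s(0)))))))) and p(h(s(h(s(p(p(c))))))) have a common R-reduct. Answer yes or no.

no — NF(t₁) = 0, NF(t₂) = p(c)

Reduce t₁ = h(s(p(h(s(p(q(s(0)))))))):
1. h(s(p(h(s(p(q(s(0))))))))  →  h(s(p(q(s(0)))))   [R4 at ε]
2. h(s(p(q(s(0)))))  →  q(s(0))   [R4 at ε]
3. q(s(0))  →  0   [R3 at ε]

Reduce t₂ = p(h(s(h(s(p(p(c))))))):
1. p(h(s(h(s(p(p(c)))))))  →  p(h(s(p(c))))   [R4 at 1.1.1]
2. p(h(s(p(c))))  →  p(c)   [R4 at 1]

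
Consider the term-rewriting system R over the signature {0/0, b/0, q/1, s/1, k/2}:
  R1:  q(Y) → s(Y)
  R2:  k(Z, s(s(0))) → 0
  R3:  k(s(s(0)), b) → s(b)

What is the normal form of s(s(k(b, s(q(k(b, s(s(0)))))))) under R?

s(s(0))

1. s(s(k(b, s(q(k(b, s(s(0))))))))  →  s(s(k(b, s(s(k(b, s(s(0))))))))   [R1 at 1.1.2.1]
2. s(s(k(b, s(s(k(b, s(s(0))))))))  →  s(s(k(b, s(s(0)))))   [R2 at 1.1.2.1.1]
3. s(s(k(b, s(s(0)))))  →  s(s(0))   [R2 at 1.1]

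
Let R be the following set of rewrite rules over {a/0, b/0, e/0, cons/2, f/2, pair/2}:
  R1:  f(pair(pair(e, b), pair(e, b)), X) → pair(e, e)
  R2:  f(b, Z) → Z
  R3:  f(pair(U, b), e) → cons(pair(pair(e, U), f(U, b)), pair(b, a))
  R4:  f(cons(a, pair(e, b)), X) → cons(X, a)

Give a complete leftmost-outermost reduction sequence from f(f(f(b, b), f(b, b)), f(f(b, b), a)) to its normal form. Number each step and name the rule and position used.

1. f(f(f(b, b), f(b, b)), f(f(b, b), a))  →  f(f(b, f(b, b)), f(f(b, b), a))   [R2 at 1.1]
2. f(f(b, f(b, b)), f(f(b, b), a))  →  f(f(b, b), f(f(b, b), a))   [R2 at 1]
3. f(f(b, b), f(f(b, b), a))  →  f(b, f(f(b, b), a))   [R2 at 1]
4. f(b, f(f(b, b), a))  →  f(f(b, b), a)   [R2 at ε]
5. f(f(b, b), a)  →  f(b, a)   [R2 at 1]
6. f(b, a)  →  a   [R2 at ε]

a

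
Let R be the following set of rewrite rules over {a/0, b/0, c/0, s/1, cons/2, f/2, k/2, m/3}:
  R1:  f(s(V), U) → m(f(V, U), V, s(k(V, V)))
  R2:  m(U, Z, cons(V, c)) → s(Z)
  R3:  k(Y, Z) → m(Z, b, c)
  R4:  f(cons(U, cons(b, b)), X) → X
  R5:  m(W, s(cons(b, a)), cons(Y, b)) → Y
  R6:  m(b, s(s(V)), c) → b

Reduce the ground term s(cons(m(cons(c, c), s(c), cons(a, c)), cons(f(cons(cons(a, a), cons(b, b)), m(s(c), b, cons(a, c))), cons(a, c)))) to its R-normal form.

s(cons(s(s(c)), cons(s(b), cons(a, c))))

1. s(cons(m(cons(c, c), s(c), cons(a, c)), cons(f(cons(cons(a, a), cons(b, b)), m(s(c), b, cons(a, c))), cons(a, c))))  →  s(cons(s(s(c)), cons(f(cons(cons(a, a), cons(b, b)), m(s(c), b, cons(a, c))), cons(a, c))))   [R2 at 1.1]
2. s(cons(s(s(c)), cons(f(cons(cons(a, a), cons(b, b)), m(s(c), b, cons(a, c))), cons(a, c))))  →  s(cons(s(s(c)), cons(m(s(c), b, cons(a, c)), cons(a, c))))   [R4 at 1.2.1]
3. s(cons(s(s(c)), cons(m(s(c), b, cons(a, c)), cons(a, c))))  →  s(cons(s(s(c)), cons(s(b), cons(a, c))))   [R2 at 1.2.1]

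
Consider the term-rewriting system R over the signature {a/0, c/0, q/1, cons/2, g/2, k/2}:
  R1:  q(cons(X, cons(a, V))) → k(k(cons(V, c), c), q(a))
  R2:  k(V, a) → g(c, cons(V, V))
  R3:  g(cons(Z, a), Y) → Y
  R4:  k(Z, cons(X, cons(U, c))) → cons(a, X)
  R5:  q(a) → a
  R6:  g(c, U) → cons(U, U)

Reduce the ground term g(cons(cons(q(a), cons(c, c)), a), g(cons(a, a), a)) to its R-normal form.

a

1. g(cons(cons(q(a), cons(c, c)), a), g(cons(a, a), a))  →  g(cons(a, a), a)   [R3 at ε]
2. g(cons(a, a), a)  →  a   [R3 at ε]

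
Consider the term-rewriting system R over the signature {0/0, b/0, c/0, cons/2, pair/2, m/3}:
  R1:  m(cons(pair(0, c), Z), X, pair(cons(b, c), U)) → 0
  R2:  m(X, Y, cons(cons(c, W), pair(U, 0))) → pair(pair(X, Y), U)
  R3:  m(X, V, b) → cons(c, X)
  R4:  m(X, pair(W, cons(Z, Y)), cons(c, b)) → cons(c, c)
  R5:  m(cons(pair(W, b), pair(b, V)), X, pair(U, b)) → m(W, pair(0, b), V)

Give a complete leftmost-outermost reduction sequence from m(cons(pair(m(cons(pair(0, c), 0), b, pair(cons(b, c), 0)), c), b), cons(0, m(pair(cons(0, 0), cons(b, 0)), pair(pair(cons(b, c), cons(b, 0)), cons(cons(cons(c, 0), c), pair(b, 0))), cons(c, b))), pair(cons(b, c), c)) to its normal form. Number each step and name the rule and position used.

1. m(cons(pair(m(cons(pair(0, c), 0), b, pair(cons(b, c), 0)), c), b), cons(0, m(pair(cons(0, 0), cons(b, 0)), pair(pair(cons(b, c), cons(b, 0)), cons(cons(cons(c, 0), c), pair(b, 0))), cons(c, b))), pair(cons(b, c), c))  →  m(cons(pair(0, c), b), cons(0, m(pair(cons(0, 0), cons(b, 0)), pair(pair(cons(b, c), cons(b, 0)), cons(cons(cons(c, 0), c), pair(b, 0))), cons(c, b))), pair(cons(b, c), c))   [R1 at 1.1.1]
2. m(cons(pair(0, c), b), cons(0, m(pair(cons(0, 0), cons(b, 0)), pair(pair(cons(b, c), cons(b, 0)), cons(cons(cons(c, 0), c), pair(b, 0))), cons(c, b))), pair(cons(b, c), c))  →  0   [R1 at ε]

0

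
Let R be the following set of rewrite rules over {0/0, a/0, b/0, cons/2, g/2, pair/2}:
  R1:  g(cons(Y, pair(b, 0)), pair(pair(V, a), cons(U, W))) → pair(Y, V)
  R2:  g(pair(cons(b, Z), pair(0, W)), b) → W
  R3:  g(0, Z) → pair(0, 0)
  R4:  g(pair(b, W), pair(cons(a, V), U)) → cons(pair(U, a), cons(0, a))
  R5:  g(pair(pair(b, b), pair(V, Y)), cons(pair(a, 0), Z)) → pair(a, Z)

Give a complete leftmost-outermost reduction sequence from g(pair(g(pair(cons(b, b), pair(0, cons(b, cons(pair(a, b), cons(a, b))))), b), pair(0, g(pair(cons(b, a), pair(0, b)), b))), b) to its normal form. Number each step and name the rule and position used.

b

1. g(pair(g(pair(cons(b, b), pair(0, cons(b, cons(pair(a, b), cons(a, b))))), b), pair(0, g(pair(cons(b, a), pair(0, b)), b))), b)  →  g(pair(cons(b, cons(pair(a, b), cons(a, b))), pair(0, g(pair(cons(b, a), pair(0, b)), b))), b)   [R2 at 1.1]
2. g(pair(cons(b, cons(pair(a, b), cons(a, b))), pair(0, g(pair(cons(b, a), pair(0, b)), b))), b)  →  g(pair(cons(b, a), pair(0, b)), b)   [R2 at ε]
3. g(pair(cons(b, a), pair(0, b)), b)  →  b   [R2 at ε]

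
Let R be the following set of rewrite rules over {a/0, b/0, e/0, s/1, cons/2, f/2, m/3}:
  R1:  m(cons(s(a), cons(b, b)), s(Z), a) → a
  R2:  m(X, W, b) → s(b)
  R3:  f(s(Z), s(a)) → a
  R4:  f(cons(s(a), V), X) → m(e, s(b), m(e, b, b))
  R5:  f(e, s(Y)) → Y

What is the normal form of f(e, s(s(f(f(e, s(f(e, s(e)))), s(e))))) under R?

1. f(e, s(s(f(f(e, s(f(e, s(e)))), s(e)))))  →  s(f(f(e, s(f(e, s(e)))), s(e)))   [R5 at ε]
2. s(f(f(e, s(f(e, s(e)))), s(e)))  →  s(f(f(e, s(e)), s(e)))   [R5 at 1.1]
3. s(f(f(e, s(e)), s(e)))  →  s(f(e, s(e)))   [R5 at 1.1]
4. s(f(e, s(e)))  →  s(e)   [R5 at 1]

s(e)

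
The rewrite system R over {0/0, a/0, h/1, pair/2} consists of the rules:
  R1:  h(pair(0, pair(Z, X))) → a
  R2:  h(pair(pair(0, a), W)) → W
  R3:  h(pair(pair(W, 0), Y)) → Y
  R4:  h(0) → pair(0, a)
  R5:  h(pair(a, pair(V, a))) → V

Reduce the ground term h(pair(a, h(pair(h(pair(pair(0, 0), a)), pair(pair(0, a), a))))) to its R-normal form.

0

1. h(pair(a, h(pair(h(pair(pair(0, 0), a)), pair(pair(0, a), a)))))  →  h(pair(a, h(pair(a, pair(pair(0, a), a)))))   [R3 at 1.2.1.1]
2. h(pair(a, h(pair(a, pair(pair(0, a), a)))))  →  h(pair(a, pair(0, a)))   [R5 at 1.2]
3. h(pair(a, pair(0, a)))  →  0   [R5 at ε]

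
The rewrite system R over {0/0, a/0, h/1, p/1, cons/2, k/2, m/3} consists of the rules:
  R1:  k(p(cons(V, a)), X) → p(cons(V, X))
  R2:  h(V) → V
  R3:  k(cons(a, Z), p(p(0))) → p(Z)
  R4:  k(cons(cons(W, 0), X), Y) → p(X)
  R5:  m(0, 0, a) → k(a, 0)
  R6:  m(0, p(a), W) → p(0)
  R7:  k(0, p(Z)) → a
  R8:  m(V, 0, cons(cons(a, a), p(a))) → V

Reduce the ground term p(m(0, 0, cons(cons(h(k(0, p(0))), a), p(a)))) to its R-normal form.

1. p(m(0, 0, cons(cons(h(k(0, p(0))), a), p(a))))  →  p(m(0, 0, cons(cons(k(0, p(0)), a), p(a))))   [R2 at 1.3.1.1]
2. p(m(0, 0, cons(cons(k(0, p(0)), a), p(a))))  →  p(m(0, 0, cons(cons(a, a), p(a))))   [R7 at 1.3.1.1]
3. p(m(0, 0, cons(cons(a, a), p(a))))  →  p(0)   [R8 at 1]

p(0)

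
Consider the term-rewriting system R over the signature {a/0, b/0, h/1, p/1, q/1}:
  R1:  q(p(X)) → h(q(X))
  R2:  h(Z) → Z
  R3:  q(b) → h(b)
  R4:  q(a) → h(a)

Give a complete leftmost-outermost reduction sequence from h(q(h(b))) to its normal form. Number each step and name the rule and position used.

b

1. h(q(h(b)))  →  q(h(b))   [R2 at ε]
2. q(h(b))  →  q(b)   [R2 at 1]
3. q(b)  →  h(b)   [R3 at ε]
4. h(b)  →  b   [R2 at ε]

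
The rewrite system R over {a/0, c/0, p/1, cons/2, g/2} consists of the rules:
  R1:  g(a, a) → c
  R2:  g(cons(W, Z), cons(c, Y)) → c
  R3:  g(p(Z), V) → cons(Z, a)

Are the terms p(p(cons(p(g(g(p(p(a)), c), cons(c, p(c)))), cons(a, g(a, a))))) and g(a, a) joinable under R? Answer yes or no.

no — NF(t₁) = p(p(cons(p(c), cons(a, c)))), NF(t₂) = c

Reduce t₁ = p(p(cons(p(g(g(p(p(a)), c), cons(c, p(c)))), cons(a, g(a, a))))):
1. p(p(cons(p(g(g(p(p(a)), c), cons(c, p(c)))), cons(a, g(a, a)))))  →  p(p(cons(p(g(cons(p(a), a), cons(c, p(c)))), cons(a, g(a, a)))))   [R3 at 1.1.1.1.1]
2. p(p(cons(p(g(cons(p(a), a), cons(c, p(c)))), cons(a, g(a, a)))))  →  p(p(cons(p(c), cons(a, g(a, a)))))   [R2 at 1.1.1.1]
3. p(p(cons(p(c), cons(a, g(a, a)))))  →  p(p(cons(p(c), cons(a, c))))   [R1 at 1.1.2.2]

Reduce t₂ = g(a, a):
1. g(a, a)  →  c   [R1 at ε]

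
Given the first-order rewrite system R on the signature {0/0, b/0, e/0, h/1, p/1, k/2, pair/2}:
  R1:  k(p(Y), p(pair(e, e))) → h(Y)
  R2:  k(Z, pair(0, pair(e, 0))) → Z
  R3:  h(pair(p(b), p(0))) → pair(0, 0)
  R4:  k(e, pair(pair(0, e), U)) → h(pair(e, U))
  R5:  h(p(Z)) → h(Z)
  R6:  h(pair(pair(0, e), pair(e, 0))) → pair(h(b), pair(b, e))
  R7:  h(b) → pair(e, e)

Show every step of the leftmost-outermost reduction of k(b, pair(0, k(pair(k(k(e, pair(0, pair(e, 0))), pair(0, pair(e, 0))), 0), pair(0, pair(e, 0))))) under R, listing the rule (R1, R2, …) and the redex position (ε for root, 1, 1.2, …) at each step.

b

1. k(b, pair(0, k(pair(k(k(e, pair(0, pair(e, 0))), pair(0, pair(e, 0))), 0), pair(0, pair(e, 0)))))  →  k(b, pair(0, pair(k(k(e, pair(0, pair(e, 0))), pair(0, pair(e, 0))), 0)))   [R2 at 2.2]
2. k(b, pair(0, pair(k(k(e, pair(0, pair(e, 0))), pair(0, pair(e, 0))), 0)))  →  k(b, pair(0, pair(k(e, pair(0, pair(e, 0))), 0)))   [R2 at 2.2.1]
3. k(b, pair(0, pair(k(e, pair(0, pair(e, 0))), 0)))  →  k(b, pair(0, pair(e, 0)))   [R2 at 2.2.1]
4. k(b, pair(0, pair(e, 0)))  →  b   [R2 at ε]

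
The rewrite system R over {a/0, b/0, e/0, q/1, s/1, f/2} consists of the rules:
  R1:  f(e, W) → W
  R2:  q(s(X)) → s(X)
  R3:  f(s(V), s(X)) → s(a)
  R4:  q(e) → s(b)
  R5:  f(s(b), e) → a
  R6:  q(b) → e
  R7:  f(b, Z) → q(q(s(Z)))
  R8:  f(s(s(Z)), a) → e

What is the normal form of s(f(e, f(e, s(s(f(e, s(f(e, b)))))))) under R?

1. s(f(e, f(e, s(s(f(e, s(f(e, b))))))))  →  s(f(e, s(s(f(e, s(f(e, b)))))))   [R1 at 1]
2. s(f(e, s(s(f(e, s(f(e, b)))))))  →  s(s(s(f(e, s(f(e, b))))))   [R1 at 1]
3. s(s(s(f(e, s(f(e, b))))))  →  s(s(s(s(f(e, b)))))   [R1 at 1.1.1]
4. s(s(s(s(f(e, b)))))  →  s(s(s(s(b))))   [R1 at 1.1.1.1]

s(s(s(s(b))))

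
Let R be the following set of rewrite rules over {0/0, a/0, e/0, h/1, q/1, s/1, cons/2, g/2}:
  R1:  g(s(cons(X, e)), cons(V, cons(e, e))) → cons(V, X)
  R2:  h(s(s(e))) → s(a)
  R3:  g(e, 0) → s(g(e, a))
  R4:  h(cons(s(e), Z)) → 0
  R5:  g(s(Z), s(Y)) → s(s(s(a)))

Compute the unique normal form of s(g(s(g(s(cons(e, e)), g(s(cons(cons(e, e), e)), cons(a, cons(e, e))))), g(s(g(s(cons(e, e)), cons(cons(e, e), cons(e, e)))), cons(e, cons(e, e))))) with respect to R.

s(cons(e, a))

1. s(g(s(g(s(cons(e, e)), g(s(cons(cons(e, e), e)), cons(a, cons(e, e))))), g(s(g(s(cons(e, e)), cons(cons(e, e), cons(e, e)))), cons(e, cons(e, e)))))  →  s(g(s(g(s(cons(e, e)), cons(a, cons(e, e)))), g(s(g(s(cons(e, e)), cons(cons(e, e), cons(e, e)))), cons(e, cons(e, e)))))   [R1 at 1.1.1.2]
2. s(g(s(g(s(cons(e, e)), cons(a, cons(e, e)))), g(s(g(s(cons(e, e)), cons(cons(e, e), cons(e, e)))), cons(e, cons(e, e)))))  →  s(g(s(cons(a, e)), g(s(g(s(cons(e, e)), cons(cons(e, e), cons(e, e)))), cons(e, cons(e, e)))))   [R1 at 1.1.1]
3. s(g(s(cons(a, e)), g(s(g(s(cons(e, e)), cons(cons(e, e), cons(e, e)))), cons(e, cons(e, e)))))  →  s(g(s(cons(a, e)), g(s(cons(cons(e, e), e)), cons(e, cons(e, e)))))   [R1 at 1.2.1.1]
4. s(g(s(cons(a, e)), g(s(cons(cons(e, e), e)), cons(e, cons(e, e)))))  →  s(g(s(cons(a, e)), cons(e, cons(e, e))))   [R1 at 1.2]
5. s(g(s(cons(a, e)), cons(e, cons(e, e))))  →  s(cons(e, a))   [R1 at 1]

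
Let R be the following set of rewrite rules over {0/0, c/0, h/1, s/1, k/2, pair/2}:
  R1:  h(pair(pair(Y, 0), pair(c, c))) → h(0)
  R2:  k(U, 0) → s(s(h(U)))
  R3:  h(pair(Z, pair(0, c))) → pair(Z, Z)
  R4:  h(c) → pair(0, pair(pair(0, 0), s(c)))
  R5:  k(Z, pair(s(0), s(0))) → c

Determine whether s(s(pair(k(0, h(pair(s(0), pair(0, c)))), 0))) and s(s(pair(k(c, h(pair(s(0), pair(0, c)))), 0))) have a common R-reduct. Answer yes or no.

yes — NF(t₁) = s(s(pair(c, 0))), NF(t₂) = s(s(pair(c, 0)))

Reduce t₁ = s(s(pair(k(0, h(pair(s(0), pair(0, c)))), 0))):
1. s(s(pair(k(0, h(pair(s(0), pair(0, c)))), 0)))  →  s(s(pair(k(0, pair(s(0), s(0))), 0)))   [R3 at 1.1.1.2]
2. s(s(pair(k(0, pair(s(0), s(0))), 0)))  →  s(s(pair(c, 0)))   [R5 at 1.1.1]

Reduce t₂ = s(s(pair(k(c, h(pair(s(0), pair(0, c)))), 0))):
1. s(s(pair(k(c, h(pair(s(0), pair(0, c)))), 0)))  →  s(s(pair(k(c, pair(s(0), s(0))), 0)))   [R3 at 1.1.1.2]
2. s(s(pair(k(c, pair(s(0), s(0))), 0)))  →  s(s(pair(c, 0)))   [R5 at 1.1.1]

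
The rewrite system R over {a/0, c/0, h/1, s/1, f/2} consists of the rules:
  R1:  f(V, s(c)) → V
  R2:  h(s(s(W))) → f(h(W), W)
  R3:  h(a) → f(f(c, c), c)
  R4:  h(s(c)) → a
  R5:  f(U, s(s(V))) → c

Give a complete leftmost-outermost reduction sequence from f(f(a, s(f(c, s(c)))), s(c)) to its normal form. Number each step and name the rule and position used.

a

1. f(f(a, s(f(c, s(c)))), s(c))  →  f(a, s(f(c, s(c))))   [R1 at ε]
2. f(a, s(f(c, s(c))))  →  f(a, s(c))   [R1 at 2.1]
3. f(a, s(c))  →  a   [R1 at ε]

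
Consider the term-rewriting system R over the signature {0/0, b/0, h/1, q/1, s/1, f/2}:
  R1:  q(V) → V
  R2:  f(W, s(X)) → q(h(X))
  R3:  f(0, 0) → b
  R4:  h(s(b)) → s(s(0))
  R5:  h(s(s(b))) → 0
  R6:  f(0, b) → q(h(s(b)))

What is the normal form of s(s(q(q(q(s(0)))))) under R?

s(s(s(0)))

1. s(s(q(q(q(s(0))))))  →  s(s(q(q(s(0)))))   [R1 at 1.1]
2. s(s(q(q(s(0)))))  →  s(s(q(s(0))))   [R1 at 1.1]
3. s(s(q(s(0))))  →  s(s(s(0)))   [R1 at 1.1]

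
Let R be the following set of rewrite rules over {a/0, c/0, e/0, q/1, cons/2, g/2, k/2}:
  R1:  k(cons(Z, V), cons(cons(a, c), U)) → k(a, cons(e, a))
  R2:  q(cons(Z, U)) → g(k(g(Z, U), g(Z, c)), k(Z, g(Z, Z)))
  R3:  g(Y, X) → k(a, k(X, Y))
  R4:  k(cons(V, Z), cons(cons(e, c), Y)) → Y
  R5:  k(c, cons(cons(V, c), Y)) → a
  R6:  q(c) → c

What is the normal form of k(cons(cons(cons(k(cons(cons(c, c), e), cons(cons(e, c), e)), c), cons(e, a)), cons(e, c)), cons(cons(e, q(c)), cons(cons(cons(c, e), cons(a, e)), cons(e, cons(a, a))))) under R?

1. k(cons(cons(cons(k(cons(cons(c, c), e), cons(cons(e, c), e)), c), cons(e, a)), cons(e, c)), cons(cons(e, q(c)), cons(cons(cons(c, e), cons(a, e)), cons(e, cons(a, a)))))  →  k(cons(cons(cons(e, c), cons(e, a)), cons(e, c)), cons(cons(e, q(c)), cons(cons(cons(c, e), cons(a, e)), cons(e, cons(a, a)))))   [R4 at 1.1.1.1]
2. k(cons(cons(cons(e, c), cons(e, a)), cons(e, c)), cons(cons(e, q(c)), cons(cons(cons(c, e), cons(a, e)), cons(e, cons(a, a)))))  →  k(cons(cons(cons(e, c), cons(e, a)), cons(e, c)), cons(cons(e, c), cons(cons(cons(c, e), cons(a, e)), cons(e, cons(a, a)))))   [R6 at 2.1.2]
3. k(cons(cons(cons(e, c), cons(e, a)), cons(e, c)), cons(cons(e, c), cons(cons(cons(c, e), cons(a, e)), cons(e, cons(a, a)))))  →  cons(cons(cons(c, e), cons(a, e)), cons(e, cons(a, a)))   [R4 at ε]

cons(cons(cons(c, e), cons(a, e)), cons(e, cons(a, a)))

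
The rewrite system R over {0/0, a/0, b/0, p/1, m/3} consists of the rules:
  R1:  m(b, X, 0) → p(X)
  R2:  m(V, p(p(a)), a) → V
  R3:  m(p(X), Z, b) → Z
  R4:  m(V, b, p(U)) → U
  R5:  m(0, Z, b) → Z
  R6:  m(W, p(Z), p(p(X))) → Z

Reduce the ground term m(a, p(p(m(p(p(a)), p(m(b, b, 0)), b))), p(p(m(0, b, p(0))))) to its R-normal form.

p(p(p(b)))

1. m(a, p(p(m(p(p(a)), p(m(b, b, 0)), b))), p(p(m(0, b, p(0)))))  →  p(m(p(p(a)), p(m(b, b, 0)), b))   [R6 at ε]
2. p(m(p(p(a)), p(m(b, b, 0)), b))  →  p(p(m(b, b, 0)))   [R3 at 1]
3. p(p(m(b, b, 0)))  →  p(p(p(b)))   [R1 at 1.1]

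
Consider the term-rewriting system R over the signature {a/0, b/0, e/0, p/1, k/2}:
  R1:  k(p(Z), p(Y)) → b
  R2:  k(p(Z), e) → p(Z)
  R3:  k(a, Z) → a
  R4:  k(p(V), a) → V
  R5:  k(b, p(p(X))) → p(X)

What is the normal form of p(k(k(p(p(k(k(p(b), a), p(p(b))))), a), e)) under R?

p(p(p(b)))

1. p(k(k(p(p(k(k(p(b), a), p(p(b))))), a), e))  →  p(k(p(k(k(p(b), a), p(p(b)))), e))   [R4 at 1.1]
2. p(k(p(k(k(p(b), a), p(p(b)))), e))  →  p(p(k(k(p(b), a), p(p(b)))))   [R2 at 1]
3. p(p(k(k(p(b), a), p(p(b)))))  →  p(p(k(b, p(p(b)))))   [R4 at 1.1.1]
4. p(p(k(b, p(p(b)))))  →  p(p(p(b)))   [R5 at 1.1]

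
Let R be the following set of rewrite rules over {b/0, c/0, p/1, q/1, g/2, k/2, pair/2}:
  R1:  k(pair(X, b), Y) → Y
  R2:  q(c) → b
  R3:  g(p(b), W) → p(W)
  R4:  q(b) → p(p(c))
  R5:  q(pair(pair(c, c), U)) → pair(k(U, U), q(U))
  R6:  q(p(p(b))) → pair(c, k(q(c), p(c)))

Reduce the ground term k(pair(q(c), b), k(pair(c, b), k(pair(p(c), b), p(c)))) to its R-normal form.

p(c)

1. k(pair(q(c), b), k(pair(c, b), k(pair(p(c), b), p(c))))  →  k(pair(c, b), k(pair(p(c), b), p(c)))   [R1 at ε]
2. k(pair(c, b), k(pair(p(c), b), p(c)))  →  k(pair(p(c), b), p(c))   [R1 at ε]
3. k(pair(p(c), b), p(c))  →  p(c)   [R1 at ε]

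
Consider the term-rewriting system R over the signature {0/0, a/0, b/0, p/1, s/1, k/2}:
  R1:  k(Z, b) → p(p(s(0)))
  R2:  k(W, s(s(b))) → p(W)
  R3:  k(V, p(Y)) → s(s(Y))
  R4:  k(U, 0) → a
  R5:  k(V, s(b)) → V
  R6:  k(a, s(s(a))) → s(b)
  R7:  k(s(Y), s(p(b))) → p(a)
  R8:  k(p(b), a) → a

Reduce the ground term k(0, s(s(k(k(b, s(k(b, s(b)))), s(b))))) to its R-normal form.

p(0)

1. k(0, s(s(k(k(b, s(k(b, s(b)))), s(b)))))  →  k(0, s(s(k(b, s(k(b, s(b)))))))   [R5 at 2.1.1]
2. k(0, s(s(k(b, s(k(b, s(b)))))))  →  k(0, s(s(k(b, s(b)))))   [R5 at 2.1.1.2.1]
3. k(0, s(s(k(b, s(b)))))  →  k(0, s(s(b)))   [R5 at 2.1.1]
4. k(0, s(s(b)))  →  p(0)   [R2 at ε]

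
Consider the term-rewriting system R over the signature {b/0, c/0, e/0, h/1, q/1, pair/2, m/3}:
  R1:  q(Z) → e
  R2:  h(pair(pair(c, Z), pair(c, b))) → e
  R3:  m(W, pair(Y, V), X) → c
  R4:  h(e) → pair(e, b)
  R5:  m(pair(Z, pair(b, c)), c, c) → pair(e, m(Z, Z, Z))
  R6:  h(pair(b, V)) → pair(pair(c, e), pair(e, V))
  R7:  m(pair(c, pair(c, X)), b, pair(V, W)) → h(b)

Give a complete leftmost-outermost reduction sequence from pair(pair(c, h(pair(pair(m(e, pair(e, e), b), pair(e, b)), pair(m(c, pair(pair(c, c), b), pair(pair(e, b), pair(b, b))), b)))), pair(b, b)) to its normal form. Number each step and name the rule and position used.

pair(pair(c, e), pair(b, b))

1. pair(pair(c, h(pair(pair(m(e, pair(e, e), b), pair(e, b)), pair(m(c, pair(pair(c, c), b), pair(pair(e, b), pair(b, b))), b)))), pair(b, b))  →  pair(pair(c, h(pair(pair(c, pair(e, b)), pair(m(c, pair(pair(c, c), b), pair(pair(e, b), pair(b, b))), b)))), pair(b, b))   [R3 at 1.2.1.1.1]
2. pair(pair(c, h(pair(pair(c, pair(e, b)), pair(m(c, pair(pair(c, c), b), pair(pair(e, b), pair(b, b))), b)))), pair(b, b))  →  pair(pair(c, h(pair(pair(c, pair(e, b)), pair(c, b)))), pair(b, b))   [R3 at 1.2.1.2.1]
3. pair(pair(c, h(pair(pair(c, pair(e, b)), pair(c, b)))), pair(b, b))  →  pair(pair(c, e), pair(b, b))   [R2 at 1.2]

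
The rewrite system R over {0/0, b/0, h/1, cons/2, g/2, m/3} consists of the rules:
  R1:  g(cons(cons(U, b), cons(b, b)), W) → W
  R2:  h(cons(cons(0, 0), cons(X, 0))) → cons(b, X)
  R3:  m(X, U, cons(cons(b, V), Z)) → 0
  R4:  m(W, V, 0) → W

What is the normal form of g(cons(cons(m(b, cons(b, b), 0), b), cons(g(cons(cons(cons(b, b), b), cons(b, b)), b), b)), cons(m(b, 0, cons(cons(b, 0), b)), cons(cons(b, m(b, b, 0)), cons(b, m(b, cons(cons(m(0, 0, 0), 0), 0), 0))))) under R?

cons(0, cons(cons(b, b), cons(b, b)))

1. g(cons(cons(m(b, cons(b, b), 0), b), cons(g(cons(cons(cons(b, b), b), cons(b, b)), b), b)), cons(m(b, 0, cons(cons(b, 0), b)), cons(cons(b, m(b, b, 0)), cons(b, m(b, cons(cons(m(0, 0, 0), 0), 0), 0)))))  →  g(cons(cons(b, b), cons(g(cons(cons(cons(b, b), b), cons(b, b)), b), b)), cons(m(b, 0, cons(cons(b, 0), b)), cons(cons(b, m(b, b, 0)), cons(b, m(b, cons(cons(m(0, 0, 0), 0), 0), 0)))))   [R4 at 1.1.1]
2. g(cons(cons(b, b), cons(g(cons(cons(cons(b, b), b), cons(b, b)), b), b)), cons(m(b, 0, cons(cons(b, 0), b)), cons(cons(b, m(b, b, 0)), cons(b, m(b, cons(cons(m(0, 0, 0), 0), 0), 0)))))  →  g(cons(cons(b, b), cons(b, b)), cons(m(b, 0, cons(cons(b, 0), b)), cons(cons(b, m(b, b, 0)), cons(b, m(b, cons(cons(m(0, 0, 0), 0), 0), 0)))))   [R1 at 1.2.1]
3. g(cons(cons(b, b), cons(b, b)), cons(m(b, 0, cons(cons(b, 0), b)), cons(cons(b, m(b, b, 0)), cons(b, m(b, cons(cons(m(0, 0, 0), 0), 0), 0)))))  →  cons(m(b, 0, cons(cons(b, 0), b)), cons(cons(b, m(b, b, 0)), cons(b, m(b, cons(cons(m(0, 0, 0), 0), 0), 0))))   [R1 at ε]
4. cons(m(b, 0, cons(cons(b, 0), b)), cons(cons(b, m(b, b, 0)), cons(b, m(b, cons(cons(m(0, 0, 0), 0), 0), 0))))  →  cons(0, cons(cons(b, m(b, b, 0)), cons(b, m(b, cons(cons(m(0, 0, 0), 0), 0), 0))))   [R3 at 1]
5. cons(0, cons(cons(b, m(b, b, 0)), cons(b, m(b, cons(cons(m(0, 0, 0), 0), 0), 0))))  →  cons(0, cons(cons(b, b), cons(b, m(b, cons(cons(m(0, 0, 0), 0), 0), 0))))   [R4 at 2.1.2]
6. cons(0, cons(cons(b, b), cons(b, m(b, cons(cons(m(0, 0, 0), 0), 0), 0))))  →  cons(0, cons(cons(b, b), cons(b, b)))   [R4 at 2.2.2]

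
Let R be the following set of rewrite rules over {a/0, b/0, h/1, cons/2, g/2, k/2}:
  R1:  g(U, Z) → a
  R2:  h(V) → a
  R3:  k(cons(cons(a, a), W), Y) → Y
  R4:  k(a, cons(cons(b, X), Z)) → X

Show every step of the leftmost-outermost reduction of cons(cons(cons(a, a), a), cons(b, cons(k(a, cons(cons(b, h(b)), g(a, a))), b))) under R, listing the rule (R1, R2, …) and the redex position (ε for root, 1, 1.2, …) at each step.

cons(cons(cons(a, a), a), cons(b, cons(a, b)))

1. cons(cons(cons(a, a), a), cons(b, cons(k(a, cons(cons(b, h(b)), g(a, a))), b)))  →  cons(cons(cons(a, a), a), cons(b, cons(h(b), b)))   [R4 at 2.2.1]
2. cons(cons(cons(a, a), a), cons(b, cons(h(b), b)))  →  cons(cons(cons(a, a), a), cons(b, cons(a, b)))   [R2 at 2.2.1]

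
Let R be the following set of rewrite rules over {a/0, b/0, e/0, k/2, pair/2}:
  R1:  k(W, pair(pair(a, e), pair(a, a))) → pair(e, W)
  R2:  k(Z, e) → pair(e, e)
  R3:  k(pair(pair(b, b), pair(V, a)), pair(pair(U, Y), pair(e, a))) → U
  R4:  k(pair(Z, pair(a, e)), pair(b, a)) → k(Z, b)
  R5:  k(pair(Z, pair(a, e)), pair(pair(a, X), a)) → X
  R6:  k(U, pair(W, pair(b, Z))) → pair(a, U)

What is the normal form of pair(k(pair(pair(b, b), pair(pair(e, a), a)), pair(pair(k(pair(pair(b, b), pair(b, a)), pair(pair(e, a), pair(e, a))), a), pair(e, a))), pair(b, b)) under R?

1. pair(k(pair(pair(b, b), pair(pair(e, a), a)), pair(pair(k(pair(pair(b, b), pair(b, a)), pair(pair(e, a), pair(e, a))), a), pair(e, a))), pair(b, b))  →  pair(k(pair(pair(b, b), pair(b, a)), pair(pair(e, a), pair(e, a))), pair(b, b))   [R3 at 1]
2. pair(k(pair(pair(b, b), pair(b, a)), pair(pair(e, a), pair(e, a))), pair(b, b))  →  pair(e, pair(b, b))   [R3 at 1]

pair(e, pair(b, b))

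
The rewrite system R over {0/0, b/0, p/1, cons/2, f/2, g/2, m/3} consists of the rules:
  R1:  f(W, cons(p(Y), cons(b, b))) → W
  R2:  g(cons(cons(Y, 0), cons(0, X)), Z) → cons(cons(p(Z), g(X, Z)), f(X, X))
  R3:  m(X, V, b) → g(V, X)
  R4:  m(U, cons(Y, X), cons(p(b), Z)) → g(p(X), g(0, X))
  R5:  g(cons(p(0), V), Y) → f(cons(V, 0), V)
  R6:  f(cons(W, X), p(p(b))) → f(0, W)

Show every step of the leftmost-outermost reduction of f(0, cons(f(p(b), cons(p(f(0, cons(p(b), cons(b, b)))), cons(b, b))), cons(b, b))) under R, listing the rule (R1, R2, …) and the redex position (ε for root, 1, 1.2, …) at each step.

1. f(0, cons(f(p(b), cons(p(f(0, cons(p(b), cons(b, b)))), cons(b, b))), cons(b, b)))  →  f(0, cons(p(b), cons(b, b)))   [R1 at 2.1]
2. f(0, cons(p(b), cons(b, b)))  →  0   [R1 at ε]

0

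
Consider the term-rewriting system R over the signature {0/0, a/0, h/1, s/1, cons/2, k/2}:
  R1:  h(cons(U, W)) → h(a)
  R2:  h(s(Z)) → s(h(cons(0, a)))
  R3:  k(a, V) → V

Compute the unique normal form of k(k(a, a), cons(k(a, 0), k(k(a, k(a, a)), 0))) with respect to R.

1. k(k(a, a), cons(k(a, 0), k(k(a, k(a, a)), 0)))  →  k(a, cons(k(a, 0), k(k(a, k(a, a)), 0)))   [R3 at 1]
2. k(a, cons(k(a, 0), k(k(a, k(a, a)), 0)))  →  cons(k(a, 0), k(k(a, k(a, a)), 0))   [R3 at ε]
3. cons(k(a, 0), k(k(a, k(a, a)), 0))  →  cons(0, k(k(a, k(a, a)), 0))   [R3 at 1]
4. cons(0, k(k(a, k(a, a)), 0))  →  cons(0, k(k(a, a), 0))   [R3 at 2.1]
5. cons(0, k(k(a, a), 0))  →  cons(0, k(a, 0))   [R3 at 2.1]
6. cons(0, k(a, 0))  →  cons(0, 0)   [R3 at 2]

cons(0, 0)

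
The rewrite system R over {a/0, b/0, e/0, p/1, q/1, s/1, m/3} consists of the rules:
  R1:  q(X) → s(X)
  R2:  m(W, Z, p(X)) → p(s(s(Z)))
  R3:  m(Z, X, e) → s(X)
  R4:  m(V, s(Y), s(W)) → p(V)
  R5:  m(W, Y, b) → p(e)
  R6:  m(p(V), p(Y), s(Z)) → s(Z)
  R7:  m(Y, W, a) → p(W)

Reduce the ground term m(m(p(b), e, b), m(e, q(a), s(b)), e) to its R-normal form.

1. m(m(p(b), e, b), m(e, q(a), s(b)), e)  →  s(m(e, q(a), s(b)))   [R3 at ε]
2. s(m(e, q(a), s(b)))  →  s(m(e, s(a), s(b)))   [R1 at 1.2]
3. s(m(e, s(a), s(b)))  →  s(p(e))   [R4 at 1]

s(p(e))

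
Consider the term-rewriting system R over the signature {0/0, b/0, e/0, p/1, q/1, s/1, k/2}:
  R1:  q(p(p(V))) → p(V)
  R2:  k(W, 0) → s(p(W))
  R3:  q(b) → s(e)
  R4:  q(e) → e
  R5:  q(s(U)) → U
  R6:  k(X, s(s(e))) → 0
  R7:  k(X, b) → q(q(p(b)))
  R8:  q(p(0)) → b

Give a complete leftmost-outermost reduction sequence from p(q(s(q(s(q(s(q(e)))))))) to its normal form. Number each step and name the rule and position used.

1. p(q(s(q(s(q(s(q(e))))))))  →  p(q(s(q(s(q(e))))))   [R5 at 1]
2. p(q(s(q(s(q(e))))))  →  p(q(s(q(e))))   [R5 at 1]
3. p(q(s(q(e))))  →  p(q(e))   [R5 at 1]
4. p(q(e))  →  p(e)   [R4 at 1]

p(e)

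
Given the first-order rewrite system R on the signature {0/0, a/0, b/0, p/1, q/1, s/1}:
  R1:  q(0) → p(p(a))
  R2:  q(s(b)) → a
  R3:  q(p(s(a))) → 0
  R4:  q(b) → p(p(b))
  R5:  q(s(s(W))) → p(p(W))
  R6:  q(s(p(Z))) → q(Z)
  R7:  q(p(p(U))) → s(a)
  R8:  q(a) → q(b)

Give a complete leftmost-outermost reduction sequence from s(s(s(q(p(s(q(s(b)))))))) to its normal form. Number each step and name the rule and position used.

s(s(s(0)))

1. s(s(s(q(p(s(q(s(b))))))))  →  s(s(s(q(p(s(a))))))   [R2 at 1.1.1.1.1.1]
2. s(s(s(q(p(s(a))))))  →  s(s(s(0)))   [R3 at 1.1.1]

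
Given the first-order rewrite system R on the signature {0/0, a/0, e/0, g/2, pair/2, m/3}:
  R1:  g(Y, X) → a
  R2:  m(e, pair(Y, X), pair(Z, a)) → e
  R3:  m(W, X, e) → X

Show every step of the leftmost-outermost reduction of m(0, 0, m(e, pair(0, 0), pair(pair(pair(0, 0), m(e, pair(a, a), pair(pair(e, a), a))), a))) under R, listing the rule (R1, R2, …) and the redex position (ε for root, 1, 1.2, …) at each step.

1. m(0, 0, m(e, pair(0, 0), pair(pair(pair(0, 0), m(e, pair(a, a), pair(pair(e, a), a))), a)))  →  m(0, 0, e)   [R2 at 3]
2. m(0, 0, e)  →  0   [R3 at ε]

0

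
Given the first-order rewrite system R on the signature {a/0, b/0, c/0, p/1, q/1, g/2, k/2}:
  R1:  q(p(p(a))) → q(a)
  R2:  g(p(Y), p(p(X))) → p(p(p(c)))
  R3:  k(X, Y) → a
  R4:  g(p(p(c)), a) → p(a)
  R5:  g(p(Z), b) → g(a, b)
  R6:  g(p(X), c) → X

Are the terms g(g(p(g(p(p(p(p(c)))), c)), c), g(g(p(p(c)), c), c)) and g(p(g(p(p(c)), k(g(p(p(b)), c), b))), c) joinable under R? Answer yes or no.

Reduce t₁ = g(g(p(g(p(p(p(p(c)))), c)), c), g(g(p(p(c)), c), c)):
1. g(g(p(g(p(p(p(p(c)))), c)), c), g(g(p(p(c)), c), c))  →  g(g(p(p(p(p(c)))), c), g(g(p(p(c)), c), c))   [R6 at 1]
2. g(g(p(p(p(p(c)))), c), g(g(p(p(c)), c), c))  →  g(p(p(p(c))), g(g(p(p(c)), c), c))   [R6 at 1]
3. g(p(p(p(c))), g(g(p(p(c)), c), c))  →  g(p(p(p(c))), g(p(c), c))   [R6 at 2.1]
4. g(p(p(p(c))), g(p(c), c))  →  g(p(p(p(c))), c)   [R6 at 2]
5. g(p(p(p(c))), c)  →  p(p(c))   [R6 at ε]

Reduce t₂ = g(p(g(p(p(c)), k(g(p(p(b)), c), b))), c):
1. g(p(g(p(p(c)), k(g(p(p(b)), c), b))), c)  →  g(p(p(c)), k(g(p(p(b)), c), b))   [R6 at ε]
2. g(p(p(c)), k(g(p(p(b)), c), b))  →  g(p(p(c)), a)   [R3 at 2]
3. g(p(p(c)), a)  →  p(a)   [R4 at ε]

no — NF(t₁) = p(p(c)), NF(t₂) = p(a)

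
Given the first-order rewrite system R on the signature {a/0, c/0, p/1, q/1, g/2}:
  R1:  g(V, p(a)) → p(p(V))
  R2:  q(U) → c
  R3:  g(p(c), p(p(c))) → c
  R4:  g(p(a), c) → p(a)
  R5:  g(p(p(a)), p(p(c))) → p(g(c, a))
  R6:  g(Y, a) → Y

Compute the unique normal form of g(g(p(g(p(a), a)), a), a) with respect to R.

p(p(a))

1. g(g(p(g(p(a), a)), a), a)  →  g(p(g(p(a), a)), a)   [R6 at ε]
2. g(p(g(p(a), a)), a)  →  p(g(p(a), a))   [R6 at ε]
3. p(g(p(a), a))  →  p(p(a))   [R6 at 1]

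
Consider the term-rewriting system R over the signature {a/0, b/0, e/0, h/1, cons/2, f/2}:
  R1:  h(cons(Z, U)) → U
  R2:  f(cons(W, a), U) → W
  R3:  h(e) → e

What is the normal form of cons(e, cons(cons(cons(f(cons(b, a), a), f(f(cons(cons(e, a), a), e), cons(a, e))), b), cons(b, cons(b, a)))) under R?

1. cons(e, cons(cons(cons(f(cons(b, a), a), f(f(cons(cons(e, a), a), e), cons(a, e))), b), cons(b, cons(b, a))))  →  cons(e, cons(cons(cons(b, f(f(cons(cons(e, a), a), e), cons(a, e))), b), cons(b, cons(b, a))))   [R2 at 2.1.1.1]
2. cons(e, cons(cons(cons(b, f(f(cons(cons(e, a), a), e), cons(a, e))), b), cons(b, cons(b, a))))  →  cons(e, cons(cons(cons(b, f(cons(e, a), cons(a, e))), b), cons(b, cons(b, a))))   [R2 at 2.1.1.2.1]
3. cons(e, cons(cons(cons(b, f(cons(e, a), cons(a, e))), b), cons(b, cons(b, a))))  →  cons(e, cons(cons(cons(b, e), b), cons(b, cons(b, a))))   [R2 at 2.1.1.2]

cons(e, cons(cons(cons(b, e), b), cons(b, cons(b, a))))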